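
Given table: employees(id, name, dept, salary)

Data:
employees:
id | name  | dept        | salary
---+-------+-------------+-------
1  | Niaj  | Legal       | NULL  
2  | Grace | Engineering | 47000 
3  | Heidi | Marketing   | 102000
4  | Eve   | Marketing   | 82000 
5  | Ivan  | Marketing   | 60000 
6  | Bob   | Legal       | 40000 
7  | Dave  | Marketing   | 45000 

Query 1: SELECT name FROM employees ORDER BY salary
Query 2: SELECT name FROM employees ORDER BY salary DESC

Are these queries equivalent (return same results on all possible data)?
No, not equivalent

Query 1 returns: [('Niaj',), ('Bob',), ('Dave',), ('Grace',), ('Ivan',), ('Eve',), ('Heidi',)]
Query 2 returns: [('Heidi',), ('Eve',), ('Ivan',), ('Grace',), ('Dave',), ('Bob',), ('Niaj',)]

Reason: ASC vs DESC gives opposite ordering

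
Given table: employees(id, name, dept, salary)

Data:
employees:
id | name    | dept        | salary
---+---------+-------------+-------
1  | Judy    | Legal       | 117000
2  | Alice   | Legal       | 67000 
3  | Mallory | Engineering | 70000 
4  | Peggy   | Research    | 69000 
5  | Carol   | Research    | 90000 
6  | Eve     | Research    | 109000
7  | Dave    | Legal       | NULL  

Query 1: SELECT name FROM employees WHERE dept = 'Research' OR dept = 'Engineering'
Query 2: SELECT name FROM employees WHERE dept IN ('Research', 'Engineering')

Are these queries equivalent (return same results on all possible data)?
Yes, equivalent

Both queries return: [('Carol',), ('Eve',), ('Mallory',), ('Peggy',)]

Reason: OR vs IN are equivalent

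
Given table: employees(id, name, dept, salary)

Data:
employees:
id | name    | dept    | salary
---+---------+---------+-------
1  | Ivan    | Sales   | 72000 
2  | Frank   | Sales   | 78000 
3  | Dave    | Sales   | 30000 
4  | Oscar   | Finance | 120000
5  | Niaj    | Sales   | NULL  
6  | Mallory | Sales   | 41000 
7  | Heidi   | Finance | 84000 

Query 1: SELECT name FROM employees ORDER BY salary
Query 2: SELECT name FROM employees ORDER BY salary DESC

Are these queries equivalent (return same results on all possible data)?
No, not equivalent

Query 1 returns: [('Niaj',), ('Dave',), ('Mallory',), ('Ivan',), ('Frank',), ('Heidi',), ('Oscar',)]
Query 2 returns: [('Oscar',), ('Heidi',), ('Frank',), ('Ivan',), ('Mallory',), ('Dave',), ('Niaj',)]

Reason: ASC vs DESC gives opposite ordering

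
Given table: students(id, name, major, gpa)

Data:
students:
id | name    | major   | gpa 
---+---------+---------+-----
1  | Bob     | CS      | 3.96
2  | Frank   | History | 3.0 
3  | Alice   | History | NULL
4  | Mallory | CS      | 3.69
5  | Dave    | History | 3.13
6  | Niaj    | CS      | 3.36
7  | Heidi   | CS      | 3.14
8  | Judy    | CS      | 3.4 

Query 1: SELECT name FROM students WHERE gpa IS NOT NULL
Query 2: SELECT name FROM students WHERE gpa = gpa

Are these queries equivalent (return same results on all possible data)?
Yes, equivalent

Both queries return: [('Bob',), ('Dave',), ('Frank',), ('Heidi',), ('Judy',), ('Mallory',), ('Niaj',)]

Reason: IS NOT NULL vs self-equality (both exclude NULLs)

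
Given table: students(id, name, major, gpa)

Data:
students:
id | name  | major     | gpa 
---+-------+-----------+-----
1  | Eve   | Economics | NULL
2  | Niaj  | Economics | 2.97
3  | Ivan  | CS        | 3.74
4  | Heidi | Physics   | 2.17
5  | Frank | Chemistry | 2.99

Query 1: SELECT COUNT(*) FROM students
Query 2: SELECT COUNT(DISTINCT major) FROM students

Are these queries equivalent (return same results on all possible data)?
No, not equivalent

Query 1 returns: [(5,)]
Query 2 returns: [(4,)]

Reason: COUNT(*) counts rows, COUNT(DISTINCT major) counts unique majors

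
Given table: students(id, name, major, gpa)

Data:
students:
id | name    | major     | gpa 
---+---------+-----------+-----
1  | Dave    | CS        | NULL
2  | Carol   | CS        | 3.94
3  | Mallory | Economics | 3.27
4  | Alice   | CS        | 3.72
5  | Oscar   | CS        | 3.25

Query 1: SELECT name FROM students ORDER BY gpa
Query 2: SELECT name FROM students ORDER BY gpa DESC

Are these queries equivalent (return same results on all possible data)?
No, not equivalent

Query 1 returns: [('Dave',), ('Oscar',), ('Mallory',), ('Alice',), ('Carol',)]
Query 2 returns: [('Carol',), ('Alice',), ('Mallory',), ('Oscar',), ('Dave',)]

Reason: ASC vs DESC gives opposite ordering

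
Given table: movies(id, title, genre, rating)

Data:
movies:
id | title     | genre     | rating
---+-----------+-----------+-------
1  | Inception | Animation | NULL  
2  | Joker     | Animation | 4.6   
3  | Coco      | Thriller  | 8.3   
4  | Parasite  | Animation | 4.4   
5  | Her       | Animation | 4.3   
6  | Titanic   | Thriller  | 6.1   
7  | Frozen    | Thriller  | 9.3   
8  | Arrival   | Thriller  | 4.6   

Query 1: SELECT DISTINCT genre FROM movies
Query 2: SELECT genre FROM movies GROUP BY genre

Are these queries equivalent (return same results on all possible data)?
Yes, equivalent

Both queries return: [('Animation',), ('Thriller',)]

Reason: Both get unique genres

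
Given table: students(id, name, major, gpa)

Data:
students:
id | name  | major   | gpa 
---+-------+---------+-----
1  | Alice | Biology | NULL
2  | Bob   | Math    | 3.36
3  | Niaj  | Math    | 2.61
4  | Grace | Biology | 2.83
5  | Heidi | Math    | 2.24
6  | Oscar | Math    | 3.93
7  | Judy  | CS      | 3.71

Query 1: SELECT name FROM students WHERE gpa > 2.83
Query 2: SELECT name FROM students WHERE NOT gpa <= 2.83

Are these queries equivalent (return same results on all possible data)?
Yes, equivalent

Both queries return: [('Bob',), ('Judy',), ('Oscar',)]

Reason: Both filter gpa > 2.83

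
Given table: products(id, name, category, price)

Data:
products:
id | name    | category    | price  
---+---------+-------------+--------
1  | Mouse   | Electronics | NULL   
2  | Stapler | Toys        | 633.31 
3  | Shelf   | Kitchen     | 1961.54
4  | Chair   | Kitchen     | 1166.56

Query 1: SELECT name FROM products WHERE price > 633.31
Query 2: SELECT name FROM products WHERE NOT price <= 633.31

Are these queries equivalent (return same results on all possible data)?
Yes, equivalent

Both queries return: [('Chair',), ('Shelf',)]

Reason: Both filter price > 633.31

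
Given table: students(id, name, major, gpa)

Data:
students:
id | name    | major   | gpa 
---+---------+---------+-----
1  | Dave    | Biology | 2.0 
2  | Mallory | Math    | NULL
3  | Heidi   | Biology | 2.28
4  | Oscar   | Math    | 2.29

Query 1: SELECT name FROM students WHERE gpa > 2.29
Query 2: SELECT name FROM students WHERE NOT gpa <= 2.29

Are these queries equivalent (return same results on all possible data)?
Yes, equivalent

Both queries return: []

Reason: Both filter gpa > 2.29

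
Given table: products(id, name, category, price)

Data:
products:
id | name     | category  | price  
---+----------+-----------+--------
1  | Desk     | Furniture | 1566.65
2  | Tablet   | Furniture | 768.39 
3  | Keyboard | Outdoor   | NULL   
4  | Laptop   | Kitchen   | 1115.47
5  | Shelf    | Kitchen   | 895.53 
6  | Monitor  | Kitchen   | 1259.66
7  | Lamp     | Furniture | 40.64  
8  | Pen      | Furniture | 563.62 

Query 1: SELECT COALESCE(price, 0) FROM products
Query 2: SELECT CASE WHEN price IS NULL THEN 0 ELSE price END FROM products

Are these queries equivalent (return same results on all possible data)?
Yes, equivalent

Both queries return: [(0,), (40.64,), (563.62,), (768.39,), (895.53,), (1115.47,), (1259.66,), (1566.65,)]

Reason: COALESCE vs CASE for NULL handling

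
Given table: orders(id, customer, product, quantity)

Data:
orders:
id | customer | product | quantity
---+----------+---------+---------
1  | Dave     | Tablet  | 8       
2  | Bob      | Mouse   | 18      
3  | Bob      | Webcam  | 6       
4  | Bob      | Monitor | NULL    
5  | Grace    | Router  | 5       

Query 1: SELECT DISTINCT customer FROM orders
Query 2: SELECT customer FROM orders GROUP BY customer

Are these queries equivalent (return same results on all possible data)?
Yes, equivalent

Both queries return: [('Bob',), ('Dave',), ('Grace',)]

Reason: Both get unique customers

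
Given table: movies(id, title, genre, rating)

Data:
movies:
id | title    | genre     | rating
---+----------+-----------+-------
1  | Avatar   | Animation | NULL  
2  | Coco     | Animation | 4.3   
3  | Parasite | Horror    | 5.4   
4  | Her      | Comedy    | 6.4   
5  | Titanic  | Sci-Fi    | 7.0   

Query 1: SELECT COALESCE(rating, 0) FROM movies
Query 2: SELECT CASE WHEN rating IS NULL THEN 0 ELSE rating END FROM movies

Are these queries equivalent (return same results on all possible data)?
Yes, equivalent

Both queries return: [(0,), (4.3,), (5.4,), (6.4,), (7.0,)]

Reason: COALESCE vs CASE for NULL handling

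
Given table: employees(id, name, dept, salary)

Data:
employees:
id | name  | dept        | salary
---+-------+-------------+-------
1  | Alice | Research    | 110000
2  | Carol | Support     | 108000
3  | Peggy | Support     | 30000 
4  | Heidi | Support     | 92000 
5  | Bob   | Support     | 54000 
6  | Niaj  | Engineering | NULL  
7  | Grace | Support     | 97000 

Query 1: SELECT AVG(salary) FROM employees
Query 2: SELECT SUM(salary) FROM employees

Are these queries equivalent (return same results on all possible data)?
No, not equivalent

Query 1 returns: [(81833.33333333333,)]
Query 2 returns: [(491000,)]

Reason: AVG vs SUM give different aggregate values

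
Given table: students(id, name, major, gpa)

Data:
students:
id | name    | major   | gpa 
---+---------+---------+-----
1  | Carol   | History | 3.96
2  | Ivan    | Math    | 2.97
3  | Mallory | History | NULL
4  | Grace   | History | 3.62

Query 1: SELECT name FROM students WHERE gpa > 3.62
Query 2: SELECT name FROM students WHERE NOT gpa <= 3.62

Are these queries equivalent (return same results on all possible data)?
Yes, equivalent

Both queries return: [('Carol',)]

Reason: Both filter gpa > 3.62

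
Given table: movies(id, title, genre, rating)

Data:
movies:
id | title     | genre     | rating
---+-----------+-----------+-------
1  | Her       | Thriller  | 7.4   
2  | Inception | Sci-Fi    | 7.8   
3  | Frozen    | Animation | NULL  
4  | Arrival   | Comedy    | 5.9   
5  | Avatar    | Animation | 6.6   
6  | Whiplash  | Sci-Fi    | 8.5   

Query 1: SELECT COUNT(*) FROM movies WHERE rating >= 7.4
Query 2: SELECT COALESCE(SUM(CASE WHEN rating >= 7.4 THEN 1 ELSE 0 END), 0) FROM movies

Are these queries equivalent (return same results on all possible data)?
Yes, equivalent

Both queries return: [(3,)]

Reason: COUNT with WHERE vs conditional SUM (COALESCE handles empty-table NULL)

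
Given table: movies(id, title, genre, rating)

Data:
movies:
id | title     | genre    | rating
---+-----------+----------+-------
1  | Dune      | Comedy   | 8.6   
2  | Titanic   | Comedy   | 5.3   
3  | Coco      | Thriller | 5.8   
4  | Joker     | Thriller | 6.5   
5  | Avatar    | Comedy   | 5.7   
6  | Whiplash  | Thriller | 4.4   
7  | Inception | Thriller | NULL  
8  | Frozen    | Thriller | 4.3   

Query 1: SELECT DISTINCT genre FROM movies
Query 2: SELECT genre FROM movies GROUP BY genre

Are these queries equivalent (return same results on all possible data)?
Yes, equivalent

Both queries return: [('Comedy',), ('Thriller',)]

Reason: Both get unique genres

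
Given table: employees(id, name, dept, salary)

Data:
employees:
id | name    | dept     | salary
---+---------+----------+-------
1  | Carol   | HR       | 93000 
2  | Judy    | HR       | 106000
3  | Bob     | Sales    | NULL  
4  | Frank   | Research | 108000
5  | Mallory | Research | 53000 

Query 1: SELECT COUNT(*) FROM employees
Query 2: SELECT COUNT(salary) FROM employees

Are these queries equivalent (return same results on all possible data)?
No, not equivalent

Query 1 returns: [(5,)]
Query 2 returns: [(4,)]

Reason: COUNT(*) includes NULLs, COUNT(column) excludes them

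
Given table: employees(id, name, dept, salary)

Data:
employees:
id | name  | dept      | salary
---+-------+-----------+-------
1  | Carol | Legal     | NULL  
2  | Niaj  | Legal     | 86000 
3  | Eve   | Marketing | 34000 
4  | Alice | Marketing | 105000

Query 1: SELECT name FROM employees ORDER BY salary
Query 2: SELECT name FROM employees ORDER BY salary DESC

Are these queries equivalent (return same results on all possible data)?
No, not equivalent

Query 1 returns: [('Carol',), ('Eve',), ('Niaj',), ('Alice',)]
Query 2 returns: [('Alice',), ('Niaj',), ('Eve',), ('Carol',)]

Reason: ASC vs DESC gives opposite ordering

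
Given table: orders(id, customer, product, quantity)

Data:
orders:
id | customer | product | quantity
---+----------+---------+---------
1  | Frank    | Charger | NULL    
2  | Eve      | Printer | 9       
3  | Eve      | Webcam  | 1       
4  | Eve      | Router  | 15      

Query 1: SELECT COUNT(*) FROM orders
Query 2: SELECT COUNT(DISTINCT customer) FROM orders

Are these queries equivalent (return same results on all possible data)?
No, not equivalent

Query 1 returns: [(4,)]
Query 2 returns: [(2,)]

Reason: COUNT(*) counts rows, COUNT(DISTINCT customer) counts unique customers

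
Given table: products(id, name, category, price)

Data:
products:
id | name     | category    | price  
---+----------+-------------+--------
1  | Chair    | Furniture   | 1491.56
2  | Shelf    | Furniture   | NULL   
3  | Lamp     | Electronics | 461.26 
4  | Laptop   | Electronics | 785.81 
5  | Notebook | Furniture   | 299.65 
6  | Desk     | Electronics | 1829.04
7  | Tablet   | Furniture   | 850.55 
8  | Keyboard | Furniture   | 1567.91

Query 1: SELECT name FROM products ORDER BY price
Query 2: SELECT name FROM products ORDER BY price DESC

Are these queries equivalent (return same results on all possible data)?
No, not equivalent

Query 1 returns: [('Shelf',), ('Notebook',), ('Lamp',), ('Laptop',), ('Tablet',), ('Chair',), ('Keyboard',), ('Desk',)]
Query 2 returns: [('Desk',), ('Keyboard',), ('Chair',), ('Tablet',), ('Laptop',), ('Lamp',), ('Notebook',), ('Shelf',)]

Reason: ASC vs DESC gives opposite ordering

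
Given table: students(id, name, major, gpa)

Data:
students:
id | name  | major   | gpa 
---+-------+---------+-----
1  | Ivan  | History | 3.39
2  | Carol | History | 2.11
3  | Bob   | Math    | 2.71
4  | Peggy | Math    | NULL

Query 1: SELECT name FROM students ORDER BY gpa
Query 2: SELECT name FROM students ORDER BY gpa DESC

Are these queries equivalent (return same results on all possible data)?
No, not equivalent

Query 1 returns: [('Peggy',), ('Carol',), ('Bob',), ('Ivan',)]
Query 2 returns: [('Ivan',), ('Bob',), ('Carol',), ('Peggy',)]

Reason: ASC vs DESC gives opposite ordering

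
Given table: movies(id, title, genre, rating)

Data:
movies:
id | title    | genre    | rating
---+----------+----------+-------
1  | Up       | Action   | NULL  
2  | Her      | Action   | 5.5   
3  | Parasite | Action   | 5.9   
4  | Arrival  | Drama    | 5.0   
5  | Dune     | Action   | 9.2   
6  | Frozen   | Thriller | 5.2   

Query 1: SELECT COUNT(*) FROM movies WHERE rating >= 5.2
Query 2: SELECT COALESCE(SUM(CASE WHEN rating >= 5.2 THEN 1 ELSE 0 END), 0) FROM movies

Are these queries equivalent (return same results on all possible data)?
Yes, equivalent

Both queries return: [(4,)]

Reason: COUNT with WHERE vs conditional SUM (COALESCE handles empty-table NULL)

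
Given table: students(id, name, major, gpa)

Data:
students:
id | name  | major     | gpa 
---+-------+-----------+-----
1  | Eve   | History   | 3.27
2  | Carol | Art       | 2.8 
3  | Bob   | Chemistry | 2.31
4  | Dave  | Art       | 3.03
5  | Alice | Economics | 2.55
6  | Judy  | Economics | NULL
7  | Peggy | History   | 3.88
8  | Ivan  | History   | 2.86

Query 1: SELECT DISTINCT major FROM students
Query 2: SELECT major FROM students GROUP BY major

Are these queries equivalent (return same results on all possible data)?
Yes, equivalent

Both queries return: [('Art',), ('Chemistry',), ('Economics',), ('History',)]

Reason: Both get unique majors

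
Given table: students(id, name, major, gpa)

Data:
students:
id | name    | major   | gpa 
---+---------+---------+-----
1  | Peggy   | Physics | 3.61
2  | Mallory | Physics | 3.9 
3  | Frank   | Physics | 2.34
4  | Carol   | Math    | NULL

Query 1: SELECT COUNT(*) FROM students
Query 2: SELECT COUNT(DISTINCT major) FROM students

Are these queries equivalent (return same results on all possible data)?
No, not equivalent

Query 1 returns: [(4,)]
Query 2 returns: [(2,)]

Reason: COUNT(*) counts rows, COUNT(DISTINCT major) counts unique majors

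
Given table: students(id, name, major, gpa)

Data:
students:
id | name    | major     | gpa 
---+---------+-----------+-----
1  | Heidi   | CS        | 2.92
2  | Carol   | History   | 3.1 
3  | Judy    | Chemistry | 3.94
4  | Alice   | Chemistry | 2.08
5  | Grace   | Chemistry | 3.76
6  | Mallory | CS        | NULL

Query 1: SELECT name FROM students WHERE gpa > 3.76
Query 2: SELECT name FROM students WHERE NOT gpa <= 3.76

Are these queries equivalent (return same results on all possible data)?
Yes, equivalent

Both queries return: [('Judy',)]

Reason: Both filter gpa > 3.76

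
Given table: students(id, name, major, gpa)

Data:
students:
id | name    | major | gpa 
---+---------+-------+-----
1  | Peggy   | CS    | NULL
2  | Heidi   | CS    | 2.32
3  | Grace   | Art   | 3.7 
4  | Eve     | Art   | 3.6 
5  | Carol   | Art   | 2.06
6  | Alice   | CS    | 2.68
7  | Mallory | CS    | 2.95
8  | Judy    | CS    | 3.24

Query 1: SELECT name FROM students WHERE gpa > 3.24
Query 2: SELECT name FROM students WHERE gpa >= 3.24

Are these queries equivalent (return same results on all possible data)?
No, not equivalent

Query 1 returns: [('Grace',), ('Eve',)]
Query 2 returns: [('Grace',), ('Eve',), ('Judy',)]

Reason: > vs >= gives different results when gpa = 3.24 exists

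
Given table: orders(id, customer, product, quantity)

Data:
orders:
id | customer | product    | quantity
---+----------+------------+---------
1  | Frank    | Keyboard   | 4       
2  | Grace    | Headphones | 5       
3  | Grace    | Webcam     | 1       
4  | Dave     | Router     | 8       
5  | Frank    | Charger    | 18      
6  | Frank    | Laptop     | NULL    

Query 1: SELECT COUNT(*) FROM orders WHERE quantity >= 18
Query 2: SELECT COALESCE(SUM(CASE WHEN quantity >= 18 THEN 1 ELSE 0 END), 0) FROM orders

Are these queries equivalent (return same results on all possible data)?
Yes, equivalent

Both queries return: [(1,)]

Reason: COUNT with WHERE vs conditional SUM (COALESCE handles empty-table NULL)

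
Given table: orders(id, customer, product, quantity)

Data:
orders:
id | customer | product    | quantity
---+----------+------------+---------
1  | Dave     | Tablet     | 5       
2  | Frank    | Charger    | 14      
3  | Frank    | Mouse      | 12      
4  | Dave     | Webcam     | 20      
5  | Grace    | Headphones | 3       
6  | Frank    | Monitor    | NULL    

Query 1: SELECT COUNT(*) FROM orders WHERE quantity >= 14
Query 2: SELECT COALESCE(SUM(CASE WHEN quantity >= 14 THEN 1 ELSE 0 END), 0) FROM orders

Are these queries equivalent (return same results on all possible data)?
Yes, equivalent

Both queries return: [(2,)]

Reason: COUNT with WHERE vs conditional SUM (COALESCE handles empty-table NULL)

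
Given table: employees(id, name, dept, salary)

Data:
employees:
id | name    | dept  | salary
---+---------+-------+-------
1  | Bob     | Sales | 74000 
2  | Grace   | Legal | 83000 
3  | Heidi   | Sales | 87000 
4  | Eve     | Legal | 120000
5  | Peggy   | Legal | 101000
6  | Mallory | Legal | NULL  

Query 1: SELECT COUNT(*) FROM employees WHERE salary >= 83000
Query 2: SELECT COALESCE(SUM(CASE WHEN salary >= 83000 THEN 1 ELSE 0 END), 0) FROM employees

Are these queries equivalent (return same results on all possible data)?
Yes, equivalent

Both queries return: [(4,)]

Reason: COUNT with WHERE vs conditional SUM (COALESCE handles empty-table NULL)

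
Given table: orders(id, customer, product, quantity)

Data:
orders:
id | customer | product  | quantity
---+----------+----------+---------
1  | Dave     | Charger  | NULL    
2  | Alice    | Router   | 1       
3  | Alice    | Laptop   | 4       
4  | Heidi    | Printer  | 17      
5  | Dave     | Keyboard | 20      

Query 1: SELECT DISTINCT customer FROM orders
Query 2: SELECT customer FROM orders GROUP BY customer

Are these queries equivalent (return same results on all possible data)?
Yes, equivalent

Both queries return: [('Alice',), ('Dave',), ('Heidi',)]

Reason: Both get unique customers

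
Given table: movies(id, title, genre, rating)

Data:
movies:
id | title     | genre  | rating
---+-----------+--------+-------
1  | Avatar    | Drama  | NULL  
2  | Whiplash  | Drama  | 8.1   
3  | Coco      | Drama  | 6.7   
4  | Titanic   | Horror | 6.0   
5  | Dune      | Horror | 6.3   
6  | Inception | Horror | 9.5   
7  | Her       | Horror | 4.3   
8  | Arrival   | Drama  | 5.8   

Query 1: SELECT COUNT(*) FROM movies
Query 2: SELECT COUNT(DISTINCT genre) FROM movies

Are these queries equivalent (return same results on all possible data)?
No, not equivalent

Query 1 returns: [(8,)]
Query 2 returns: [(2,)]

Reason: COUNT(*) counts rows, COUNT(DISTINCT genre) counts unique genres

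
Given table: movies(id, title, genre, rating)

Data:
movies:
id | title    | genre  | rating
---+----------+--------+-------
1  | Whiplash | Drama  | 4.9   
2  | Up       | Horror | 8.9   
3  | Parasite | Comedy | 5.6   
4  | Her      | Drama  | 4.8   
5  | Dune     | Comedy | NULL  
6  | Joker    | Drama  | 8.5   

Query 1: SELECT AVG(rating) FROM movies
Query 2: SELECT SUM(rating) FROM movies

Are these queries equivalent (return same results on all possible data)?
No, not equivalent

Query 1 returns: [(6.540000000000001,)]
Query 2 returns: [(32.7,)]

Reason: AVG vs SUM give different aggregate values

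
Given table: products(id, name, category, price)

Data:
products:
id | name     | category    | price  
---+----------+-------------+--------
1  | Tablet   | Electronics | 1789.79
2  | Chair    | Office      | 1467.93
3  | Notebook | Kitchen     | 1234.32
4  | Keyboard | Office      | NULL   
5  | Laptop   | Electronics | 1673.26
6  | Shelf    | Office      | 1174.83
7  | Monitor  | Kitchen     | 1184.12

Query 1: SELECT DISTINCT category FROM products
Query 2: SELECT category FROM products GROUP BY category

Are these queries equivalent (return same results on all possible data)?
Yes, equivalent

Both queries return: [('Electronics',), ('Kitchen',), ('Office',)]

Reason: Both get unique categorys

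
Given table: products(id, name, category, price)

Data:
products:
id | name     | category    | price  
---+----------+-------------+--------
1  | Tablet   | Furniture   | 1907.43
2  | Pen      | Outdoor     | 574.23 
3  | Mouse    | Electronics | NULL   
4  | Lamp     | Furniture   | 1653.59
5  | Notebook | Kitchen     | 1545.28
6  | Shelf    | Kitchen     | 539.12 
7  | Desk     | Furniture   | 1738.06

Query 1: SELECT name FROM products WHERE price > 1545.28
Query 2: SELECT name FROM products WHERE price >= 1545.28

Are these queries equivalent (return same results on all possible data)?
No, not equivalent

Query 1 returns: [('Tablet',), ('Lamp',), ('Desk',)]
Query 2 returns: [('Tablet',), ('Lamp',), ('Notebook',), ('Desk',)]

Reason: > vs >= gives different results when price = 1545.28 exists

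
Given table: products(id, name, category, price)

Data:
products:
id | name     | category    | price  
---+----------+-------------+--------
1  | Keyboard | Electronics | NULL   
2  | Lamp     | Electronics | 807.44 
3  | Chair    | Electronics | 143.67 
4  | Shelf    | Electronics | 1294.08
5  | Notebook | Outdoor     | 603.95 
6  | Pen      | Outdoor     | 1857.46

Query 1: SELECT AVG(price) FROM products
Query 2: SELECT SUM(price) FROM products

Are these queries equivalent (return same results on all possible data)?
No, not equivalent

Query 1 returns: [(941.32,)]
Query 2 returns: [(4706.6,)]

Reason: AVG vs SUM give different aggregate values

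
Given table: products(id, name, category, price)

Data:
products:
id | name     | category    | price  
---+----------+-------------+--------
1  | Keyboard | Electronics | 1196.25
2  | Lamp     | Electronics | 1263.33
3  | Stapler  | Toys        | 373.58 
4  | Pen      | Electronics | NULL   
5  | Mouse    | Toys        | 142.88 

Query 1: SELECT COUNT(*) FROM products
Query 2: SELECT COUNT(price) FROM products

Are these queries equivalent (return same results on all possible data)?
No, not equivalent

Query 1 returns: [(5,)]
Query 2 returns: [(4,)]

Reason: COUNT(*) includes NULLs, COUNT(column) excludes them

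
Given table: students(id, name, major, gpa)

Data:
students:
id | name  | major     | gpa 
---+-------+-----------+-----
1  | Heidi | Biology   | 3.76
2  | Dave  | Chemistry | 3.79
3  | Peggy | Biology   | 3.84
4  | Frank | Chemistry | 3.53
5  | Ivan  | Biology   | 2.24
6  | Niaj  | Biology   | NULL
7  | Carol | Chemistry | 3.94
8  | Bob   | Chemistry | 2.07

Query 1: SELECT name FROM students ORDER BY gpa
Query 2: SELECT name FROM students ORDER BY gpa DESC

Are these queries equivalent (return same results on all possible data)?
No, not equivalent

Query 1 returns: [('Niaj',), ('Bob',), ('Ivan',), ('Frank',), ('Heidi',), ('Dave',), ('Peggy',), ('Carol',)]
Query 2 returns: [('Carol',), ('Peggy',), ('Dave',), ('Heidi',), ('Frank',), ('Ivan',), ('Bob',), ('Niaj',)]

Reason: ASC vs DESC gives opposite ordering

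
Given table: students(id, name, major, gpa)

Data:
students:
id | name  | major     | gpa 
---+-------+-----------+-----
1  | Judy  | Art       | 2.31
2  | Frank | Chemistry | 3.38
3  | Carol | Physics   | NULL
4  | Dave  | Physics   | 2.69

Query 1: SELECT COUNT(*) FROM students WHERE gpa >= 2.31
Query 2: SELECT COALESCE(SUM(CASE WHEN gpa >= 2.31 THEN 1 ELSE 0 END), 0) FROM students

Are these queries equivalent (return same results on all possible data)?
Yes, equivalent

Both queries return: [(3,)]

Reason: COUNT with WHERE vs conditional SUM (COALESCE handles empty-table NULL)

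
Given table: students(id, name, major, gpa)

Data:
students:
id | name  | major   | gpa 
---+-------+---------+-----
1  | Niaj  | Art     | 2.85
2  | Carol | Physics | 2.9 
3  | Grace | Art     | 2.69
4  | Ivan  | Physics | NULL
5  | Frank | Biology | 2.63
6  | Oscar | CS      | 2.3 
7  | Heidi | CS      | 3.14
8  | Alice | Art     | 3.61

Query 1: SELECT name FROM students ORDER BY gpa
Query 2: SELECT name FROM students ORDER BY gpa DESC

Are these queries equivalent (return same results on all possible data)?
No, not equivalent

Query 1 returns: [('Ivan',), ('Oscar',), ('Frank',), ('Grace',), ('Niaj',), ('Carol',), ('Heidi',), ('Alice',)]
Query 2 returns: [('Alice',), ('Heidi',), ('Carol',), ('Niaj',), ('Grace',), ('Frank',), ('Oscar',), ('Ivan',)]

Reason: ASC vs DESC gives opposite ordering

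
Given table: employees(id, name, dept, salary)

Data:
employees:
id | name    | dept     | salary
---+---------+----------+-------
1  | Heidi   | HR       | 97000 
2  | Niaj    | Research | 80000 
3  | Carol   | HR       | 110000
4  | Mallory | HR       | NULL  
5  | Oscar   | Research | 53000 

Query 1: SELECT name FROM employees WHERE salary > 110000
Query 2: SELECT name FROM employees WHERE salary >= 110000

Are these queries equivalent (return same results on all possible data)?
No, not equivalent

Query 1 returns: []
Query 2 returns: [('Carol',)]

Reason: > vs >= gives different results when salary = 110000 exists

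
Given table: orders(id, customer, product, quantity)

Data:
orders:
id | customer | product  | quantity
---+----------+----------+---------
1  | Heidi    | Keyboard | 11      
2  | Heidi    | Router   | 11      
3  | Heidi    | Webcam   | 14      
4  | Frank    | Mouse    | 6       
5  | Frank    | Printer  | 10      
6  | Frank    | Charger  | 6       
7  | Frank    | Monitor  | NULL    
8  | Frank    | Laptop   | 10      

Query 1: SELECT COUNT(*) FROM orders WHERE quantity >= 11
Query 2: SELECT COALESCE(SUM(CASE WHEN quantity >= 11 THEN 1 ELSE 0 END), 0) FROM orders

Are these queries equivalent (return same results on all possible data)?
Yes, equivalent

Both queries return: [(3,)]

Reason: COUNT with WHERE vs conditional SUM (COALESCE handles empty-table NULL)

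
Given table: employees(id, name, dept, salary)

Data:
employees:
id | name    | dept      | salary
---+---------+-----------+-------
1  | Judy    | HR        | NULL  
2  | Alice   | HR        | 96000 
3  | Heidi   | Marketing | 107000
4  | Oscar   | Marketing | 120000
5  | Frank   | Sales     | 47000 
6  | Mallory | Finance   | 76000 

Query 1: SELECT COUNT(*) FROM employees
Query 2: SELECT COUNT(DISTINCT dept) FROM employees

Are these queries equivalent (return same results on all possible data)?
No, not equivalent

Query 1 returns: [(6,)]
Query 2 returns: [(4,)]

Reason: COUNT(*) counts rows, COUNT(DISTINCT dept) counts unique depts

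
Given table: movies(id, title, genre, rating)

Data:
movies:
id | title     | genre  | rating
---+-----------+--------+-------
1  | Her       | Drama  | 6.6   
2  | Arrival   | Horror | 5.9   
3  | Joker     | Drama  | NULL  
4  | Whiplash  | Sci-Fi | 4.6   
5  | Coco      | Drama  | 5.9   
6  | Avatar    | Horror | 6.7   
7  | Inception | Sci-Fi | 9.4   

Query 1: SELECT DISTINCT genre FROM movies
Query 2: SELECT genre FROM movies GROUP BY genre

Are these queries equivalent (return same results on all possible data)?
Yes, equivalent

Both queries return: [('Drama',), ('Horror',), ('Sci-Fi',)]

Reason: Both get unique genres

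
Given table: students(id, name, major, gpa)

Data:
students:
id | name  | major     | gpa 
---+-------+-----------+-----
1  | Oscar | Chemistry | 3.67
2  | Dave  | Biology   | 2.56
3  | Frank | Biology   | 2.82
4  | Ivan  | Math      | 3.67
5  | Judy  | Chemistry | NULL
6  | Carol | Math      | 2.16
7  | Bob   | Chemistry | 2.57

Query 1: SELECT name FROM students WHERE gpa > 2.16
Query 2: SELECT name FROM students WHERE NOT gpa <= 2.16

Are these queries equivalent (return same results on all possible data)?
Yes, equivalent

Both queries return: [('Bob',), ('Dave',), ('Frank',), ('Ivan',), ('Oscar',)]

Reason: Both filter gpa > 2.16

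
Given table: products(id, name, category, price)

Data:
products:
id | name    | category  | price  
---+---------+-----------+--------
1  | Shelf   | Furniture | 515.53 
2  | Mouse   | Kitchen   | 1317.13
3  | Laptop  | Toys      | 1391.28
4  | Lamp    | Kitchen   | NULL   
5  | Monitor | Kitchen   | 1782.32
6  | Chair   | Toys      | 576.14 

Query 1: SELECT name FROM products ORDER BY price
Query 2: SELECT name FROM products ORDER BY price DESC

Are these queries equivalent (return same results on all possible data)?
No, not equivalent

Query 1 returns: [('Lamp',), ('Shelf',), ('Chair',), ('Mouse',), ('Laptop',), ('Monitor',)]
Query 2 returns: [('Monitor',), ('Laptop',), ('Mouse',), ('Chair',), ('Shelf',), ('Lamp',)]

Reason: ASC vs DESC gives opposite ordering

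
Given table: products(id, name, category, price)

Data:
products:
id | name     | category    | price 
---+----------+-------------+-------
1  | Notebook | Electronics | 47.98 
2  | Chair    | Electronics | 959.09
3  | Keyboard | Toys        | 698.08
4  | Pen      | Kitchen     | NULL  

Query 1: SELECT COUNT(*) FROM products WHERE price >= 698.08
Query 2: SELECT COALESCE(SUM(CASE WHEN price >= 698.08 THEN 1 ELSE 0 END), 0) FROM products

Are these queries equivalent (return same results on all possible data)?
Yes, equivalent

Both queries return: [(2,)]

Reason: COUNT with WHERE vs conditional SUM (COALESCE handles empty-table NULL)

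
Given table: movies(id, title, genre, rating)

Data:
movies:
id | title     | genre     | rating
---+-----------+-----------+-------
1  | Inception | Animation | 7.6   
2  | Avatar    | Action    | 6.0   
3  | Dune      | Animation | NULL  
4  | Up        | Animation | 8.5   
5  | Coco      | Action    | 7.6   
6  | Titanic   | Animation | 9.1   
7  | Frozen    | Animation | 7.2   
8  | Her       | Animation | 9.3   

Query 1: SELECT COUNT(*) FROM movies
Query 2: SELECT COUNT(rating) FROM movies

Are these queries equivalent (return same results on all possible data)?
No, not equivalent

Query 1 returns: [(8,)]
Query 2 returns: [(7,)]

Reason: COUNT(*) includes NULLs, COUNT(column) excludes them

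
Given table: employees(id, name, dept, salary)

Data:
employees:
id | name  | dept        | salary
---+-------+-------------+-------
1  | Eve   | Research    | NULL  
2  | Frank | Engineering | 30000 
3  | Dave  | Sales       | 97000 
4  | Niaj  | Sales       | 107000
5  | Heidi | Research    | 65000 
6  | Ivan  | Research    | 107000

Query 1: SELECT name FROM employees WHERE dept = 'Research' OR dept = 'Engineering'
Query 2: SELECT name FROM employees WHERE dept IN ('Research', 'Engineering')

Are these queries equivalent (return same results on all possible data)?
Yes, equivalent

Both queries return: [('Eve',), ('Frank',), ('Heidi',), ('Ivan',)]

Reason: OR vs IN are equivalent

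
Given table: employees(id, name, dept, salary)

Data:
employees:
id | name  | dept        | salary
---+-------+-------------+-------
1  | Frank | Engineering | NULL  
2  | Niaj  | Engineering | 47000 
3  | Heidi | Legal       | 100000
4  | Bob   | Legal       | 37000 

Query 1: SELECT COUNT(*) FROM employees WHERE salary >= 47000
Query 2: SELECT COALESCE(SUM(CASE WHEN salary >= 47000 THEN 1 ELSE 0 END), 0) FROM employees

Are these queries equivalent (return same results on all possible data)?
Yes, equivalent

Both queries return: [(2,)]

Reason: COUNT with WHERE vs conditional SUM (COALESCE handles empty-table NULL)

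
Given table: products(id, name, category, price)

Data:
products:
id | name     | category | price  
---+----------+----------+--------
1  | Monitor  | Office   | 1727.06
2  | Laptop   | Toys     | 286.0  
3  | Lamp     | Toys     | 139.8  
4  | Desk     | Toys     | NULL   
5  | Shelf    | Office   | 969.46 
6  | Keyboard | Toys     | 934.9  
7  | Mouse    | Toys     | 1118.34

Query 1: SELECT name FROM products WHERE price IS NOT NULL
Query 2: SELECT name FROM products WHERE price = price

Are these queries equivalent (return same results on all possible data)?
Yes, equivalent

Both queries return: [('Keyboard',), ('Lamp',), ('Laptop',), ('Monitor',), ('Mouse',), ('Shelf',)]

Reason: IS NOT NULL vs self-equality (both exclude NULLs)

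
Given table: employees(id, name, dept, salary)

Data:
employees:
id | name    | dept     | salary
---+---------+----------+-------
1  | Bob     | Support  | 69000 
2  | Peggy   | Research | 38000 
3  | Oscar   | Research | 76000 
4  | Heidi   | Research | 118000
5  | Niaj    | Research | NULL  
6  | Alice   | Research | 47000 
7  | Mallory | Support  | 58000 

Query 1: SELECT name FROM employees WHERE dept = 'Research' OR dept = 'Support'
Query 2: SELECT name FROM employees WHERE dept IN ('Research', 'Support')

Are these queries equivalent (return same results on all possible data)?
Yes, equivalent

Both queries return: [('Alice',), ('Bob',), ('Heidi',), ('Mallory',), ('Niaj',), ('Oscar',), ('Peggy',)]

Reason: OR vs IN are equivalent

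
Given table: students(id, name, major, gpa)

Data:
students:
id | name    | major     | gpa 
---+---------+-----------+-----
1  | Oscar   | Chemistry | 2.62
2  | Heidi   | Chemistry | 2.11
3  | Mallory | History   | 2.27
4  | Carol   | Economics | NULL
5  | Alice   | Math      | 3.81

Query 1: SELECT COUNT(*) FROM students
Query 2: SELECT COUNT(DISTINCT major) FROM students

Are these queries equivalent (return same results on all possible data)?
No, not equivalent

Query 1 returns: [(5,)]
Query 2 returns: [(4,)]

Reason: COUNT(*) counts rows, COUNT(DISTINCT major) counts unique majors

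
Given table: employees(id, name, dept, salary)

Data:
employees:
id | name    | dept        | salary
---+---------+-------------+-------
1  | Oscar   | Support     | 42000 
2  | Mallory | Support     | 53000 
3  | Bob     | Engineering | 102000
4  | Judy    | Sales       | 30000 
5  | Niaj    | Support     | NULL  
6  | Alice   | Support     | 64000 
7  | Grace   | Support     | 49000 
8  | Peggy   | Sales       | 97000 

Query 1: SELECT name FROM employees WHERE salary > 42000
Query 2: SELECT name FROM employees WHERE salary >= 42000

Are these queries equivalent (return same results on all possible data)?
No, not equivalent

Query 1 returns: [('Mallory',), ('Bob',), ('Alice',), ('Grace',), ('Peggy',)]
Query 2 returns: [('Oscar',), ('Mallory',), ('Bob',), ('Alice',), ('Grace',), ('Peggy',)]

Reason: > vs >= gives different results when salary = 42000 exists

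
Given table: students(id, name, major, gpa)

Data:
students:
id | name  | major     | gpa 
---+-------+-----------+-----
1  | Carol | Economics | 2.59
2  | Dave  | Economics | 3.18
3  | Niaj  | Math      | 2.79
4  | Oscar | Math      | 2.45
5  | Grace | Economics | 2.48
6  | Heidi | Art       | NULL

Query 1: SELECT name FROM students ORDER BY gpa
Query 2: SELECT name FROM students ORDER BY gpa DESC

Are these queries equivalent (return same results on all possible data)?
No, not equivalent

Query 1 returns: [('Heidi',), ('Oscar',), ('Grace',), ('Carol',), ('Niaj',), ('Dave',)]
Query 2 returns: [('Dave',), ('Niaj',), ('Carol',), ('Grace',), ('Oscar',), ('Heidi',)]

Reason: ASC vs DESC gives opposite ordering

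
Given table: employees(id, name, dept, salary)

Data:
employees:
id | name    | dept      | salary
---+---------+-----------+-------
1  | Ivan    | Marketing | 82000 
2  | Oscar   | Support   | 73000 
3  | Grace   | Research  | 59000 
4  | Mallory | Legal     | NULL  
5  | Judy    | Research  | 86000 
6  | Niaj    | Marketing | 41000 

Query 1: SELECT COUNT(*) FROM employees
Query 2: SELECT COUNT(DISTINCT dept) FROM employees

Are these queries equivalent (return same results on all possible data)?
No, not equivalent

Query 1 returns: [(6,)]
Query 2 returns: [(4,)]

Reason: COUNT(*) counts rows, COUNT(DISTINCT dept) counts unique depts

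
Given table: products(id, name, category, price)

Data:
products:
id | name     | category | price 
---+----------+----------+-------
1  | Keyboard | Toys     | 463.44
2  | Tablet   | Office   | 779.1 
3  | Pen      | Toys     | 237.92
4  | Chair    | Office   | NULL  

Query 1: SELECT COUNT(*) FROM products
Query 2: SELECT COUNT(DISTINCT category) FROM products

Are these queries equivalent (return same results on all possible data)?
No, not equivalent

Query 1 returns: [(4,)]
Query 2 returns: [(2,)]

Reason: COUNT(*) counts rows, COUNT(DISTINCT category) counts unique categorys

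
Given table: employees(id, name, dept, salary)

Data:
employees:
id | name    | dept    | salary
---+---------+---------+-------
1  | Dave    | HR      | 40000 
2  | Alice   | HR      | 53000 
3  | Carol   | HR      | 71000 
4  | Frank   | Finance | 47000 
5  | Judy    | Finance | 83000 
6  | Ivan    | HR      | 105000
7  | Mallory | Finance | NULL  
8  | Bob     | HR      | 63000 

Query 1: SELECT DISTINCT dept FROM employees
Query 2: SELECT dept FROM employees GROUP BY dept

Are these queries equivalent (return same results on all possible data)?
Yes, equivalent

Both queries return: [('Finance',), ('HR',)]

Reason: Both get unique depts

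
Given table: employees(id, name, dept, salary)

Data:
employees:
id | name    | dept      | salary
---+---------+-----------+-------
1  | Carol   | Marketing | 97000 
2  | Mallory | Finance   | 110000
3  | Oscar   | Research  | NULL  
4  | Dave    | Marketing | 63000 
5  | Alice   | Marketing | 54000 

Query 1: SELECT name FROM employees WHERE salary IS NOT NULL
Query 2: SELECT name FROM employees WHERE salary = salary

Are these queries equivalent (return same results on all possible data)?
Yes, equivalent

Both queries return: [('Alice',), ('Carol',), ('Dave',), ('Mallory',)]

Reason: IS NOT NULL vs self-equality (both exclude NULLs)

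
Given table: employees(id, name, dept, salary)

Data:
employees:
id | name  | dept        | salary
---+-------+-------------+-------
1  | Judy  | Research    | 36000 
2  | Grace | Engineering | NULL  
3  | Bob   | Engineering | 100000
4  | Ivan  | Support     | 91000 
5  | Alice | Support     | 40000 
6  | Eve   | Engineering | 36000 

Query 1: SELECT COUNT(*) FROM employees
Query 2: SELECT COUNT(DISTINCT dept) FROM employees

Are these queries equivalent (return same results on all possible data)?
No, not equivalent

Query 1 returns: [(6,)]
Query 2 returns: [(3,)]

Reason: COUNT(*) counts rows, COUNT(DISTINCT dept) counts unique depts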